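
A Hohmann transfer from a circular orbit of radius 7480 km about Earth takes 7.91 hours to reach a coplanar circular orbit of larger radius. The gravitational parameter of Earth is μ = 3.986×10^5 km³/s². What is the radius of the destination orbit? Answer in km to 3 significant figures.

Transfer time t = 7.91 hours = 28476 s, and t = π√(a_t³/μ).
So a_t = (μ t²/π²)^(1/3) = (3.986×10^5 × (28476)² / π²)^(1/3) = 31994 km.
Since a_t = (r₁ + r₂)/2, r₂ = 2a_t − r₁ = 2×31994 − 7480 = 56508 km.

r₂ = 56500 km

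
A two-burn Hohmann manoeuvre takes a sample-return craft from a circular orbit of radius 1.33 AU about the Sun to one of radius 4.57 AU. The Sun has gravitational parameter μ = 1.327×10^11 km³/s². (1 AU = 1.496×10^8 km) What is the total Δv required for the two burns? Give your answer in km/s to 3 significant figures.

Δv = 10.9 km/s

In km: r₁ = 1.33 × 1.496×10^8 = 1.98968×10^8 km; r₂ = 4.57 × 1.496×10^8 = 6.83672×10^8 km.
The Hohmann ellipse has a_t = (r₁ + r₂)/2 = 4.4132×10^8 km.
Circular speed at r₁: v₁ = √(μ/r₁) = √(1.327×10^11/1.98968×10^8) = 25.8252 km/s.
Transfer-orbit speed at r₁ (vis-viva): v_p = √[μ(2/r₁ − 1/a_t)] = 32.1433 km/s.
First burn Δv₁ = |v_p − v₁| = 6.3181 km/s.
Circular speed at r₂: v₂ = √(μ/r₂) = 13.9319 km/s.
Transfer-orbit speed at r₂: v_a = √[μ(2/r₂ − 1/a_t)] = 9.35462 km/s.
Second burn Δv₂ = |v₂ − v_a| = 4.5773 km/s.
Total Δv = Δv₁ + Δv₂ = 10.90 km/s.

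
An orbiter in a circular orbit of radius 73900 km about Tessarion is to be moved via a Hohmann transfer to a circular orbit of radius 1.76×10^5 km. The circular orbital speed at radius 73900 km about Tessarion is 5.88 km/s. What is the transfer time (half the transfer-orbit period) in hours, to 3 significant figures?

From the circular-orbit relation v² = μ/r at r = 73900 km: μ = v²r = (5.88)² × 73900 = 2.55505×10^6 km³/s².
The Hohmann ellipse has a_t = (r₁ + r₂)/2 = 1.2495×10^5 km.
Transfer time t = π√(a_t³/μ) = π√((1.2495×10^5)³ / 2.55505×10^6) = 86810 s.
Converting: 86810 s ÷ 3600 s/hour = 24.1 hours.

t = 24.1 hours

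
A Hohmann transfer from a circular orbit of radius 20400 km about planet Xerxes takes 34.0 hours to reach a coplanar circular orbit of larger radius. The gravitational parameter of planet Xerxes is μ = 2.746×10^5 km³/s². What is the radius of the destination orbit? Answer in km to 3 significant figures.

Transfer time t = 34.0 hours = 1.224×10^5 s, and t = π√(a_t³/μ).
So a_t = (μ t²/π²)^(1/3) = (2.746×10^5 × (1.224×10^5)² / π²)^(1/3) = 74700 km.
Since a_t = (r₁ + r₂)/2, r₂ = 2a_t − r₁ = 2×74700 − 20400 = 1.290×10^5 km.

r₂ = 1.29×10^5 km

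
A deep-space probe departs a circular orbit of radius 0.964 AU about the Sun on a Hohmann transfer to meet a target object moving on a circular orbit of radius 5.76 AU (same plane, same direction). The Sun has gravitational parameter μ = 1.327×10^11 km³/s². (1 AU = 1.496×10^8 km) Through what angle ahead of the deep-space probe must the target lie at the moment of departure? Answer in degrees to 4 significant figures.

In km: r₁ = 0.964 × 1.496×10^8 = 1.442144×10^8 km; r₂ = 5.76 × 1.496×10^8 = 8.61696×10^8 km.
Transfer-ellipse semi-major axis a_t = (r₁ + r₂)/2 = (1.442144×10^8 + 8.61696×10^8)/2 = 5.029552×10^8 km.
The half-period of the transfer ellipse is t = π√(a_t³/μ) = 9.728×10^7 s.
Target angular speed ω₂ = √(μ/r₂³) = 1.440×10^-8 rad/s.
Angle swept by the target during transfer: ω₂·t = 1.401 rad = 80.27°.
The deep-space probe traverses 180° on the transfer ellipse, so the target must lead by 180° − 80.27° = 99.73°.

φ = 99.73°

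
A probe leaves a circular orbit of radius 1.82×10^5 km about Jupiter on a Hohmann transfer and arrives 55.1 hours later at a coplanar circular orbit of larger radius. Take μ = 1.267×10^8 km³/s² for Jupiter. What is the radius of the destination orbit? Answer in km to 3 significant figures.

r₂ = 1.41×10^6 km

Transfer time t = 55.1 hours = 1.9836×10^5 s, and t = π√(a_t³/μ).
So a_t = (μ t²/π²)^(1/3) = (1.267×10^8 × (1.9836×10^5)² / π²)^(1/3) = 7.9639×10^5 km.
Since a_t = (r₁ + r₂)/2, r₂ = 2a_t − r₁ = 2×7.9639×10^5 − 1.820×10^5 = 1.41078×10^6 km.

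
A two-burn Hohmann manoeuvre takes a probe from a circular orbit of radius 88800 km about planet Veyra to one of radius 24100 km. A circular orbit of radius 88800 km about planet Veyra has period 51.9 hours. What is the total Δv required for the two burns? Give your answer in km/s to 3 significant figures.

Δv = 2.49 km/s

From Kepler's third law T² = 4π²r³/μ at r = 88800 km, T = 51.9 hours = 51.9 × 3600 s = 1.8684×10^5 s: μ = 4π²r³/T² = 7.91879×10^5 km³/s².
The Hohmann ellipse has a_t = (r₁ + r₂)/2 = 56450 km.
Circular speed at r₁: v₁ = √(μ/r₁) = √(7.91879×10^5/88800) = 2.986 km/s.
Transfer-orbit speed at r₁ (vis-viva): v_a = √[μ(2/r₁ − 1/a_t)] = 1.951 km/s.
First burn Δv₁ = |v_a − v₁| = 1.035 km/s.
At r₂, v₂ = √(μ/r₂) = 5.732 km/s.
Transfer-orbit speed at r₂: v_p = √[μ(2/r₂ − 1/a_t)] = 7.189 km/s.
Second burn Δv₂ = |v₂ − v_p| = 1.457 km/s.
Δv = Δv₁ + Δv₂ = 1.035 + 1.457 = 2.492 km/s.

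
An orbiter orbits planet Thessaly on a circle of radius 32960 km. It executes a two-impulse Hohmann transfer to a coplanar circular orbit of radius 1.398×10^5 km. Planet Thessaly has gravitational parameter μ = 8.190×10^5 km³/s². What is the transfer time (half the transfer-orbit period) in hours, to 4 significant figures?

Transfer-ellipse semi-major axis a_t = (r₁ + r₂)/2 = (32960 + 1.398×10^5)/2 = 86380 km.
By Kepler's third law the transfer-orbit period is T = 2π√(a_t³/μ), so t = T/2 = 88130 s.
Converting: 88130 s ÷ 3600 s/hour = 24.48 hours.

t = 24.48 hours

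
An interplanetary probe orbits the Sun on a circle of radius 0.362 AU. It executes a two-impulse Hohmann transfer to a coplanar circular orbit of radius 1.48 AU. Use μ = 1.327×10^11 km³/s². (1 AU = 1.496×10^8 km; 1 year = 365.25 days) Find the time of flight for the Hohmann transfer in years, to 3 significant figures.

t = 0.442 years

In km: r₁ = 0.362 × 1.496×10^8 = 5.41552×10^7 km; r₂ = 1.48 × 1.496×10^8 = 2.21408×10^8 km.
Semi-major axis of the transfer orbit: a_t = (5.41552×10^7 + 2.21408×10^8)/2 = 1.377816×10^8 km.
By Kepler's third law the transfer-orbit period is T = 2π√(a_t³/μ), so t = T/2 = 1.395×10^7 s.
Converting: 1.395×10^7 s ÷ 3.15576×10^7 s/year (365.25 × 86400) = 0.442 years.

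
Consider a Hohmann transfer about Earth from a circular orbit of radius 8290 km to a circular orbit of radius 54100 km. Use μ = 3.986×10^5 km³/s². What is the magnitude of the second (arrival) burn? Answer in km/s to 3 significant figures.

Semi-major axis of the transfer orbit: a_t = (8290 + 54100)/2 = 31195 km.
Circular speed at r = 54100 km: v_c = √(μ/r) = 2.714 km/s.
Vis-viva on the transfer ellipse at r = 54100 km gives v_t = √[μ(2/r − 1/a_t)] = 1.399 km/s.
Δv₂ = |v_t − v_c| = |1.399 − 2.714| = 1.315 km/s.

Δv₂ = 1.32 km/s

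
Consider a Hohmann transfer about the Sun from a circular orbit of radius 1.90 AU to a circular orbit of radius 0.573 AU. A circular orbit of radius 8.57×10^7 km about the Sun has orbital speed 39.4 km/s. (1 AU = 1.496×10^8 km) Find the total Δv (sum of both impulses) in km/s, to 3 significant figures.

Δv = 16.3 km/s

From the circular-orbit relation v² = μ/r at r = 8.57×10^7 km: μ = v²r = (39.4)² × 8.57×10^7 = 1.33037×10^11 km³/s².
In km: r₁ = 1.90 × 1.496×10^8 = 2.8424×10^8 km; r₂ = 0.573 × 1.496×10^8 = 8.57208×10^7 km.
Semi-major axis of the transfer orbit: a_t = (2.8424×10^8 + 8.57208×10^7)/2 = 1.849804×10^8 km.
At r₁ the circular-orbit speed is v₁ = √(μ/r₁) = 21.634 km/s.
On the transfer ellipse at r₁, vis-viva gives v_a = √[μ(2/r₁ − 1/a_t)] = 14.727 km/s.
First burn Δv₁ = |v_a − v₁| = 6.907 km/s.
Circular speed at r₂: v₂ = √(μ/r₂) = 39.395 km/s.
Transfer-orbit speed at r₂: v_p = √[μ(2/r₂ − 1/a_t)] = 48.834 km/s.
Second burn Δv₂ = |v₂ − v_p| = 9.439 km/s.
Total Δv = Δv₁ + Δv₂ = 16.35 km/s.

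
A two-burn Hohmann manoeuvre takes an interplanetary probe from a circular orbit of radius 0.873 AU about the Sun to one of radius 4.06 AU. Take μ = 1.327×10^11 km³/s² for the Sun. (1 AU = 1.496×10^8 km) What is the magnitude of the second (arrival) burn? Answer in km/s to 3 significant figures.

Δv₂ = 5.99 km/s

In km: r₁ = 0.873 × 1.496×10^8 = 1.306008×10^8 km; r₂ = 4.06 × 1.496×10^8 = 6.07376×10^8 km.
Semi-major axis of the transfer orbit: a_t = (1.306008×10^8 + 6.07376×10^8)/2 = 3.689884×10^8 km.
Circular speed at r = 6.07376×10^8 km: v_c = √(μ/r) = 14.781 km/s.
Vis-viva on the transfer ellipse at r = 6.07376×10^8 km gives v_t = √[μ(2/r − 1/a_t)] = 8.7937 km/s.
Δv₂ = |v_t − v_c| = |8.7937 − 14.781| = 5.987 km/s.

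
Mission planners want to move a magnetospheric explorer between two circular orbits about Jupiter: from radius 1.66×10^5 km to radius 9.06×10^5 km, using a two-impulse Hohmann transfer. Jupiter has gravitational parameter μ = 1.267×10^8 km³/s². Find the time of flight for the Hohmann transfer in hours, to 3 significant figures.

t = 30.4 hours

Semi-major axis of the transfer orbit: a_t = (1.660×10^5 + 9.060×10^5)/2 = 5.360×10^5 km.
Transfer time t = π√(a_t³/μ) = π√((5.360×10^5)³ / 1.267×10^8) = 1.095×10^5 s.
Converting: 1.095×10^5 s ÷ 3600 s/hour = 30.4 hours.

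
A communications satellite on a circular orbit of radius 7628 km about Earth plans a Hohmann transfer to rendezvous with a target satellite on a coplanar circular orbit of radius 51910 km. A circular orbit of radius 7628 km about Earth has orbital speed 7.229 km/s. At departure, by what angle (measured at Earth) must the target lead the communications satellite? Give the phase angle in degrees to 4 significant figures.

From the circular-orbit relation v² = μ/r at r = 7628 km: μ = v²r = (7.229)² × 7628 = 3.98627×10^5 km³/s².
Transfer-ellipse semi-major axis a_t = (r₁ + r₂)/2 = (7628 + 51910)/2 = 29769 km.
Transfer time t = π√(a_t³/μ) = 25557 s.
The target's mean motion on its circular orbit is ω₂ = √(μ/r₂³) = 5.3383×10^-5 rad/s.
Angle swept by the target during transfer: ω₂·t = 1.3643 rad = 78.17°.
The communications satellite traverses 180° on the transfer ellipse, so the target must lead by 180° − 78.17° = 101.8°.

φ = 101.8°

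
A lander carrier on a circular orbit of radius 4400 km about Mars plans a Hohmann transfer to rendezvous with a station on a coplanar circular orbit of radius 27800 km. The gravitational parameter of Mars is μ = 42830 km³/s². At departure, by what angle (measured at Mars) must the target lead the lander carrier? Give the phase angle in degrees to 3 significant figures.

Semi-major axis of the transfer orbit: a_t = (4400 + 27800)/2 = 16100 km.
Transfer time t = π√(a_t³/μ) = 31010 s.
Target angular speed ω₂ = √(μ/r₂³) = 4.465×10^-5 rad/s.
Angle swept by the target during transfer: ω₂·t = 1.3846 rad = 79.33°.
Arrival is 180° from departure on the ellipse, so φ = 180° − 79.33° = 101°.

φ = 101°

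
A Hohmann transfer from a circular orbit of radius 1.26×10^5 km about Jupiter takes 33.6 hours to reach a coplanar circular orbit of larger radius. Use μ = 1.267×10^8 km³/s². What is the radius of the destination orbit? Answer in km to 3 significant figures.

r₂ = 1.02×10^6 km

Transfer time t = 33.6 hours = 1.2096×10^5 s, and t = π√(a_t³/μ).
So a_t = (μ t²/π²)^(1/3) = (1.267×10^8 × (1.2096×10^5)² / π²)^(1/3) = 5.7269×10^5 km.
Since a_t = (r₁ + r₂)/2, r₂ = 2a_t − r₁ = 2×5.7269×10^5 − 1.260×10^5 = 1.01938×10^6 km.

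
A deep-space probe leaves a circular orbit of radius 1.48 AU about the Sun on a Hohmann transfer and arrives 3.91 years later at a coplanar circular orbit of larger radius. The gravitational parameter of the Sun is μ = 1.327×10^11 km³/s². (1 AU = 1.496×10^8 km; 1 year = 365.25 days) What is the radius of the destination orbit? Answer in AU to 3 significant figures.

r₂ = 6.40 AU

In km: r₁ = 1.48 × 1.496×10^8 = 2.21408×10^8 km.
Transfer time t = 3.91 years × 365.25 × 86400 s = 1.23390216×10^8 s, and t = π√(a_t³/μ).
So a_t = (μ t²/π²)^(1/3) = (1.327×10^11 × (1.23390216×10^8)² / π²)^(1/3) = 5.8936×10^8 km.
Since a_t = (r₁ + r₂)/2, r₂ = 2a_t − r₁ = 2×5.8936×10^8 − 2.21408×10^8 = 9.57312×10^8 km.
In AU: r₂ = 9.57312×10^8 / 1.496×10^8 = 6.40 AU.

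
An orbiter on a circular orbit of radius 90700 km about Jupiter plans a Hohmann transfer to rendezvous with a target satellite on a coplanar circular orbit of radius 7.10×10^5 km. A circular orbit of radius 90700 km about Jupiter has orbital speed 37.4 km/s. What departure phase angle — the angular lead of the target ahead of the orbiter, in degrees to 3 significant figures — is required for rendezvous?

φ = 104°

From the circular-orbit relation v² = μ/r at r = 90700 km: μ = v²r = (37.4)² × 90700 = 1.26868×10^8 km³/s².
The Hohmann ellipse has a_t = (r₁ + r₂)/2 = 4.0035×10^5 km.
Transfer time t = π√(a_t³/μ) = 70653.6 s.
The target's mean motion on its circular orbit is ω₂ = √(μ/r₂³) = 1.88273×10^-5 rad/s.
Angle swept by the target during transfer: ω₂·t = 1.33022 rad = 76.22°.
Arrival is 180° from departure on the ellipse, so φ = 180° − 76.22° = 104°.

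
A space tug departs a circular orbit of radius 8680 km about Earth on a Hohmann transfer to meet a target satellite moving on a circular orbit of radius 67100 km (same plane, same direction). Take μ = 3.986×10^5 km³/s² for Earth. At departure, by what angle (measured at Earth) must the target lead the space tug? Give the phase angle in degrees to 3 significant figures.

The Hohmann ellipse has a_t = (r₁ + r₂)/2 = 37890 km.
Transfer time t = π√(a_t³/μ) = 36700 s.
The target's mean motion on its circular orbit is ω₂ = √(μ/r₂³) = 3.632×10^-5 rad/s.
Angle swept by the target during transfer: ω₂·t = 1.333 rad = 76.38°.
Arrival is 180° from departure on the ellipse, so φ = 180° − 76.38° = 104°.

φ = 104°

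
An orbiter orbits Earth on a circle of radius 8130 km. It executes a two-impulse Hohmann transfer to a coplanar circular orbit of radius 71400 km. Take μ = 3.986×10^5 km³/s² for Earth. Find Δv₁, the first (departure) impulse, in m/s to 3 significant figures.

Δv₁ = 2380 m/s

Transfer-ellipse semi-major axis a_t = (r₁ + r₂)/2 = (8130 + 71400)/2 = 39765 km.
Circular speed at r = 8130 km: v_c = √(μ/r) = 7.002 km/s.
Transfer-orbit speed at the same r (vis-viva, a = a_t): v_t = √[μ(2/r − 1/a_t)] = 9.383 km/s.
Δv₁ = |v_t − v_c| = |9.383 − 7.002| = 2.381 km/s.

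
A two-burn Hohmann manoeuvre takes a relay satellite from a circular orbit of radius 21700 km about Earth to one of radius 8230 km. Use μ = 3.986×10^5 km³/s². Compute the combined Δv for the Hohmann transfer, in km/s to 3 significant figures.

Δv = 2.53 km/s

The Hohmann ellipse has a_t = (r₁ + r₂)/2 = 14965 km.
Circular speed at r₁: v₁ = √(μ/r₁) = √(3.986×10^5/21700) = 4.28587 km/s.
Transfer-orbit speed at r₁ (vis-viva): v_a = √[μ(2/r₁ − 1/a_t)] = 3.17834 km/s.
First burn Δv₁ = |v_a − v₁| = 1.10753 km/s.
At r₂, v₂ = √(μ/r₂) = 6.95935 km/s.
Transfer-orbit speed at r₂: v_p = √[μ(2/r₂ − 1/a_t)] = 8.38031 km/s.
Second burn Δv₂ = |v₂ − v_p| = 1.42096 km/s.
Total Δv = Δv₁ + Δv₂ = 2.528 km/s.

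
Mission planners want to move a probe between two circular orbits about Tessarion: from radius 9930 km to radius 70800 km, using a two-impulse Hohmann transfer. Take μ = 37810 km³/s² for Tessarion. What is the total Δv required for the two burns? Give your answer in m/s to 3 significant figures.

Semi-major axis of the transfer orbit: a_t = (9930 + 70800)/2 = 40365 km.
Circular speed at r₁: v₁ = √(μ/r₁) = √(37810/9930) = 1.951 km/s.
Transfer-orbit speed at r₁ (v² = μ(2/r − 1/a)): v_p = √[μ(2/r₁ − 1/a_t)] = 2.584 km/s.
First burn Δv₁ = |v_p − v₁| = 0.6330 km/s.
Circular speed at r₂: v₂ = √(μ/r₂) = 0.7308 km/s.
Transfer-orbit speed at r₂: v_a = √[μ(2/r₂ − 1/a_t)] = 0.3625 km/s.
Second burn Δv₂ = |v₂ − v_a| = 0.3683 km/s.
Δv = Δv₁ + Δv₂ = 0.6330 + 0.3683 = 1.001 km/s.

Δv = 1000 m/s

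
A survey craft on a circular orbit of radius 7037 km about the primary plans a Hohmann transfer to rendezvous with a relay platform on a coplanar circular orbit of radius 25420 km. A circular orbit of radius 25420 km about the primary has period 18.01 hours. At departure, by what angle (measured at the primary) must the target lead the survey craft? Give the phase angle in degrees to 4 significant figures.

φ = 88.18°

From Kepler's third law T² = 4π²r³/μ at r = 25420 km, T = 18.01 hours = 18.01 × 3600 s = 64836 s: μ = 4π²r³/T² = 1.54260×10^5 km³/s².
The Hohmann ellipse has a_t = (r₁ + r₂)/2 = 16228.5 km.
Transfer time t = π√(a_t³/μ) = 16536 s.
The target's mean motion on its circular orbit is ω₂ = √(μ/r₂³) = 9.6909×10^-5 rad/s.
Angle swept by the target during transfer: ω₂·t = 1.6025 rad = 91.82°.
Arrival is 180° from departure on the ellipse, so φ = 180° − 91.82° = 88.18°.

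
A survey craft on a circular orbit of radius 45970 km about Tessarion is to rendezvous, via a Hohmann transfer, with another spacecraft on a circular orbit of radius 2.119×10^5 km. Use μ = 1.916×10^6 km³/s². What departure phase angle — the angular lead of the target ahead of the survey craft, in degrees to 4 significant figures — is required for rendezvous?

The Hohmann ellipse has a_t = (r₁ + r₂)/2 = 1.28935×10^5 km.
The half-period of the transfer ellipse is t = π√(a_t³/μ) = 1.051×10^5 s.
The target's mean motion on its circular orbit is ω₂ = √(μ/r₂³) = 1.419×10^-5 rad/s.
Angle swept by the target during transfer: ω₂·t = 1.491 rad = 85.43°.
Arrival is 180° from departure on the ellipse, so φ = 180° − 85.43° = 94.57°.

φ = 94.57°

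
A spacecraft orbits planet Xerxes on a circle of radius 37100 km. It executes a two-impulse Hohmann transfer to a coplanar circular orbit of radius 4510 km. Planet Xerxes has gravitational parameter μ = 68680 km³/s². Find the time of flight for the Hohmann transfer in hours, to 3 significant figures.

t = 9.99 hours

Transfer-ellipse semi-major axis a_t = (r₁ + r₂)/2 = (37100 + 4510)/2 = 20805 km.
Transfer time t = π√(a_t³/μ) = π√((20805)³ / 68680) = 35970 s.
Converting: 35970 s ÷ 3600 s/hour = 9.99 hours.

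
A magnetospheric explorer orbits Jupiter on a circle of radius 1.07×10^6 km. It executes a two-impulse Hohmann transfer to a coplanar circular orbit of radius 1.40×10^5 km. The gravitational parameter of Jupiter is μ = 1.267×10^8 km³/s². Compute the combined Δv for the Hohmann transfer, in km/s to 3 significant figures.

Δv = 15.6 km/s

Semi-major axis of the transfer orbit: a_t = (1.070×10^6 + 1.400×10^5)/2 = 6.050×10^5 km.
Circular speed at r₁: v₁ = √(μ/r₁) = √(1.267×10^8/1.070×10^6) = 10.882 km/s.
Transfer-orbit speed at r₁ (v² = μ(2/r − 1/a)): v_a = √[μ(2/r₁ − 1/a_t)] = 5.2346 km/s.
First burn Δv₁ = |v_a − v₁| = 5.647 km/s.
At r₂, v₂ = √(μ/r₂) = 30.083 km/s.
Transfer-orbit speed at r₂: v_p = √[μ(2/r₂ − 1/a_t)] = 40.007 km/s.
Second burn Δv₂ = |v₂ − v_p| = 9.924 km/s.
Δv = Δv₁ + Δv₂ = 5.647 + 9.924 = 15.57 km/s.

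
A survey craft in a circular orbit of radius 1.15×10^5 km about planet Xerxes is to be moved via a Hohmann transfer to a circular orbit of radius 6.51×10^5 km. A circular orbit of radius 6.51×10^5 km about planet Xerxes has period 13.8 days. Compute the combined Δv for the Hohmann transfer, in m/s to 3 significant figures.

Δv = 4030 m/s

From Kepler's third law T² = 4π²r³/μ at r = 6.51×10^5 km, T = 13.8 days = 13.8 × 86400 s = 1.19232×10^6 s: μ = 4π²r³/T² = 7.66156×10^6 km³/s².
Transfer-ellipse semi-major axis a_t = (r₁ + r₂)/2 = (1.150×10^5 + 6.510×10^5)/2 = 3.830×10^5 km.
At r₁ the circular-orbit speed is v₁ = √(μ/r₁) = 8.1622 km/s.
On the transfer ellipse at r₁, vis-viva gives v_p = √[μ(2/r₁ − 1/a_t)] = 10.641 km/s.
First burn Δv₁ = |v_p − v₁| = 2.479 km/s.
Circular speed at r₂: v₂ = √(μ/r₂) = 3.431 km/s.
Transfer-orbit speed at r₂: v_a = √[μ(2/r₂ − 1/a_t)] = 1.880 km/s.
Second burn Δv₂ = |v₂ − v_a| = 1.551 km/s.
Total Δv = Δv₁ + Δv₂ = 4.030 km/s.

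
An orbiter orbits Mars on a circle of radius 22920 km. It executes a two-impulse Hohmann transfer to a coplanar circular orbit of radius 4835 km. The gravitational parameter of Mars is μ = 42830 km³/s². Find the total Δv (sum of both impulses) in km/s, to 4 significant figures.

The Hohmann ellipse has a_t = (r₁ + r₂)/2 = 13877.5 km.
At r₁ the circular-orbit speed is v₁ = √(μ/r₁) = 1.367 km/s.
On the transfer ellipse at r₁, vis-viva equation gives v_a = √[μ(2/r₁ − 1/a_t)] = 0.8069 km/s.
First burn Δv₁ = |v_a − v₁| = 0.5601 km/s.
Circular speed at r₂: v₂ = √(μ/r₂) = 2.9763 km/s.
Transfer-orbit speed at r₂: v_p = √[μ(2/r₂ − 1/a_t)] = 3.8250 km/s.
Second burn Δv₂ = |v₂ − v_p| = 0.8487 km/s.
Δv = Δv₁ + Δv₂ = 0.5601 + 0.8487 = 1.409 km/s.

Δv = 1.409 km/s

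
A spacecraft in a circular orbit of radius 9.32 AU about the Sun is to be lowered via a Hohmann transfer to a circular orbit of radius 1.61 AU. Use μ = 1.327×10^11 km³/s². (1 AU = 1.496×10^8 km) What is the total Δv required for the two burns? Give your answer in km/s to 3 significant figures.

In km: r₁ = 9.32 × 1.496×10^8 = 1.394272×10^9 km; r₂ = 1.61 × 1.496×10^8 = 2.40856×10^8 km.
Semi-major axis of the transfer orbit: a_t = (1.394272×10^9 + 2.40856×10^8)/2 = 8.17564×10^8 km.
Circular speed at r₁: v₁ = √(μ/r₁) = √(1.327×10^11/1.394272×10^9) = 9.756 km/s.
Transfer-orbit speed at r₁ (v² = μ(2/r − 1/a)): v_a = √[μ(2/r₁ − 1/a_t)] = 5.295 km/s.
First burn Δv₁ = |v_a − v₁| = 4.461 km/s.
At r₂, v₂ = √(μ/r₂) = 23.47 km/s.
Transfer-orbit speed at r₂: v_p = √[μ(2/r₂ − 1/a_t)] = 30.65 km/s.
Second burn Δv₂ = |v₂ − v_p| = 7.180 km/s.
Δv = Δv₁ + Δv₂ = 4.461 + 7.180 = 11.64 km/s.

Δv = 11.6 km/s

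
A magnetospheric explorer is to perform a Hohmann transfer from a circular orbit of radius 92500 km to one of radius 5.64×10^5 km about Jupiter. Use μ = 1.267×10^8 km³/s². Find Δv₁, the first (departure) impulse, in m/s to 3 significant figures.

Semi-major axis of the transfer orbit: a_t = (92500 + 5.640×10^5)/2 = 3.2825×10^5 km.
Circular speed at r = 92500 km: v_c = √(μ/r) = 37.01 km/s.
Vis-viva on the transfer ellipse at r = 92500 km gives v_t = √[μ(2/r − 1/a_t)] = 48.51 km/s.
Δv₁ = |v_t − v_c| = |48.51 − 37.01| = 11.50 km/s.

Δv₁ = 11500 m/s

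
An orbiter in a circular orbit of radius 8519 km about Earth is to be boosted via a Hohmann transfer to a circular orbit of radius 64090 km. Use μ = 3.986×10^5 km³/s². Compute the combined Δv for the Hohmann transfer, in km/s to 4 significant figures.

Δv = 3.534 km/s

The Hohmann ellipse has a_t = (r₁ + r₂)/2 = 36304.5 km.
At r₁ the circular-orbit speed is v₁ = √(μ/r₁) = 6.840 km/s.
On the transfer ellipse at r₁, vis-viva equation gives v_p = √[μ(2/r₁ − 1/a_t)] = 9.088 km/s.
First burn Δv₁ = |v_p − v₁| = 2.248 km/s.
Circular speed at r₂: v₂ = √(μ/r₂) = 2.494 km/s.
Transfer-orbit speed at r₂: v_a = √[μ(2/r₂ − 1/a_t)] = 1.208 km/s.
Second burn Δv₂ = |v₂ − v_a| = 1.286 km/s.
Total Δv = Δv₁ + Δv₂ = 3.534 km/s.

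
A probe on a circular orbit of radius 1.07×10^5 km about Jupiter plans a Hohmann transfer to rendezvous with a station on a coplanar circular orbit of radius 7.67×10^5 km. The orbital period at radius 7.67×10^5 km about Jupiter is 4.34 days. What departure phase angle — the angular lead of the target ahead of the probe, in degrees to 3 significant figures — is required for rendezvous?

φ = 103°

From Kepler's third law T² = 4π²r³/μ at r = 7.67×10^5 km, T = 4.34 days = 4.34 × 86400 s = 3.74976×10^5 s: μ = 4π²r³/T² = 1.26689×10^8 km³/s².
Transfer-ellipse semi-major axis a_t = (r₁ + r₂)/2 = (1.070×10^5 + 7.670×10^5)/2 = 4.370×10^5 km.
Transfer time t = π√(a_t³/μ) = 80630 s.
Target angular speed ω₂ = √(μ/r₂³) = 1.676×10^-5 rad/s.
Angle swept by the target during transfer: ω₂·t = 1.351 rad = 77.41°.
The probe traverses 180° on the transfer ellipse, so the target must lead by 180° − 77.41° = 103°.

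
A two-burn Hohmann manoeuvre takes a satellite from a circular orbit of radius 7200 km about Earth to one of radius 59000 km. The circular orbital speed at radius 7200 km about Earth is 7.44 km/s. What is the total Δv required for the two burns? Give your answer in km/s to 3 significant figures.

From the circular-orbit relation v² = μ/r at r = 7200 km: μ = v²r = (7.44)² × 7200 = 3.98546×10^5 km³/s².
Transfer-ellipse semi-major axis a_t = (r₁ + r₂)/2 = (7200 + 59000)/2 = 33100 km.
Circular speed at r₁: v₁ = √(μ/r₁) = √(3.98546×10^5/7200) = 7.440 km/s.
Transfer-orbit speed at r₁ (vis-viva): v_p = √[μ(2/r₁ − 1/a_t)] = 9.933 km/s.
First burn Δv₁ = |v_p − v₁| = 2.493 km/s.
Circular speed at r₂: v₂ = √(μ/r₂) = 2.599 km/s.
Transfer-orbit speed at r₂: v_a = √[μ(2/r₂ − 1/a_t)] = 1.212 km/s.
Second burn Δv₂ = |v₂ − v_a| = 1.387 km/s.
Total Δv = Δv₁ + Δv₂ = 3.880 km/s.

Δv = 3.88 km/s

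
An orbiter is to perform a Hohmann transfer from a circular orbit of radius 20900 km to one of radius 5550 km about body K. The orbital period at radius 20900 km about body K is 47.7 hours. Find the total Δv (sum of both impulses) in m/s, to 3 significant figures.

Δv = 651 m/s

From Kepler's third law T² = 4π²r³/μ at r = 20900 km, T = 47.7 hours = 47.7 × 3600 s = 1.7172×10^5 s: μ = 4π²r³/T² = 12222.4 km³/s².
Semi-major axis of the transfer orbit: a_t = (20900 + 5550)/2 = 13225 km.
Circular speed at r₁: v₁ = √(μ/r₁) = √(12222.4/20900) = 0.7647 km/s.
Transfer-orbit speed at r₁ (vis-viva): v_a = √[μ(2/r₁ − 1/a_t)] = 0.4954 km/s.
First burn Δv₁ = |v_a − v₁| = 0.2693 km/s.
Circular speed at r₂: v₂ = √(μ/r₂) = 1.4840 km/s.
Transfer-orbit speed at r₂: v_p = √[μ(2/r₂ − 1/a_t)] = 1.8656 km/s.
Second burn Δv₂ = |v₂ − v_p| = 0.3816 km/s.
Total Δv = Δv₁ + Δv₂ = 0.6509 km/s.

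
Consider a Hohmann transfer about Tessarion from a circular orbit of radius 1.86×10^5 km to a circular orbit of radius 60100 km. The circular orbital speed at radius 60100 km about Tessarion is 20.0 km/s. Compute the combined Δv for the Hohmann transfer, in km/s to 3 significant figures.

Δv = 8.01 km/s

From the circular-orbit relation v² = μ/r at r = 60100 km: μ = v²r = (20.0)² × 60100 = 2.40400×10^7 km³/s².
The Hohmann ellipse has a_t = (r₁ + r₂)/2 = 1.2305×10^5 km.
At r₁ the circular-orbit speed is v₁ = √(μ/r₁) = 11.3687 km/s.
On the transfer ellipse at r₁, v² = μ(2/r − 1/a) gives v_a = √[μ(2/r₁ − 1/a_t)] = 7.94524 km/s.
First burn Δv₁ = |v_a − v₁| = 3.4235 km/s.
At r₂, v₂ = √(μ/r₂) = 20.0000 km/s.
Transfer-orbit speed at r₂: v_p = √[μ(2/r₂ − 1/a_t)] = 24.5893 km/s.
Second burn Δv₂ = |v₂ − v_p| = 4.5893 km/s.
Total Δv = Δv₁ + Δv₂ = 8.013 km/s.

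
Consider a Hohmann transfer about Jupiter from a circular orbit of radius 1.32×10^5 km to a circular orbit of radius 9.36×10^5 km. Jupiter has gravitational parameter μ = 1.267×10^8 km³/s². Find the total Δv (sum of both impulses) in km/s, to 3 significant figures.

Δv = 15.9 km/s

The Hohmann ellipse has a_t = (r₁ + r₂)/2 = 5.340×10^5 km.
Circular speed at r₁: v₁ = √(μ/r₁) = √(1.267×10^8/1.320×10^5) = 30.98 km/s.
Transfer-orbit speed at r₁ (vis-viva): v_p = √[μ(2/r₁ − 1/a_t)] = 41.02 km/s.
First burn Δv₁ = |v_p − v₁| = 10.04 km/s.
Circular speed at r₂: v₂ = √(μ/r₂) = 11.6346 km/s.
Transfer-orbit speed at r₂: v_a = √[μ(2/r₂ − 1/a_t)] = 5.78451 km/s.
Second burn Δv₂ = |v₂ − v_a| = 5.850 km/s.
Total Δv = Δv₁ + Δv₂ = 15.89 km/s.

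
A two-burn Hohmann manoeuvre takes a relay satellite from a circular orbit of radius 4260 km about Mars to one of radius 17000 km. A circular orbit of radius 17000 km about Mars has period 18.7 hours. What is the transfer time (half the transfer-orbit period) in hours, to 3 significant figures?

From Kepler's third law T² = 4π²r³/μ at r = 17000 km, T = 18.7 hours = 18.7 × 3600 s = 67320 s: μ = 4π²r³/T² = 42797.5 km³/s².
Semi-major axis of the transfer orbit: a_t = (4260 + 17000)/2 = 10630 km.
Half the transfer-orbit period gives t = π√(a_t³/μ) = 16640 s.
Converting: 16640 s ÷ 3600 s/hour = 4.62 hours.

t = 4.62 hours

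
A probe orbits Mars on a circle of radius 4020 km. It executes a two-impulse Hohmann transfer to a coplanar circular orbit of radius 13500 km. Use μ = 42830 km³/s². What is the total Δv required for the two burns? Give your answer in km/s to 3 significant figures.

Δv = 1.36 km/s

The Hohmann ellipse has a_t = (r₁ + r₂)/2 = 8760 km.
At r₁ the circular-orbit speed is v₁ = √(μ/r₁) = 3.264 km/s.
Transfer-orbit speed at r₁ (vis-viva): v_p = √[μ(2/r₁ − 1/a_t)] = 4.052 km/s.
First burn Δv₁ = |v_p − v₁| = 0.7880 km/s.
At r₂, v₂ = √(μ/r₂) = 1.7812 km/s.
Transfer-orbit speed at r₂: v_a = √[μ(2/r₂ − 1/a_t)] = 1.2066 km/s.
Second burn Δv₂ = |v₂ − v_a| = 0.5746 km/s.
Total Δv = Δv₁ + Δv₂ = 1.363 km/s.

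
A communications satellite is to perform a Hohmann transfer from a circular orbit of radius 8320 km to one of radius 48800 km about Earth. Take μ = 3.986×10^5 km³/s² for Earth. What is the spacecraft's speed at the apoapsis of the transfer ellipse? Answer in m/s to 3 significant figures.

v = 1540 m/s

The Hohmann ellipse has a_t = (r₁ + r₂)/2 = 28560 km.
At apoapsis, r = 48800 km.
Applying v² = μ(2/r − 1/a_t): v = 1.543 km/s.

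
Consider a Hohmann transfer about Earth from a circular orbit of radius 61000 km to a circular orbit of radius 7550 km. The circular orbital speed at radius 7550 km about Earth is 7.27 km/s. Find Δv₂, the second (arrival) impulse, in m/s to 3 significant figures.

From the circular-orbit relation v² = μ/r at r = 7550 km: μ = v²r = (7.27)² × 7550 = 3.99039×10^5 km³/s².
Semi-major axis of the transfer orbit: a_t = (61000 + 7550)/2 = 34275 km.
On the circular orbit at r = 7550 km, v_c = √(μ/r) = 7.270 km/s.
Transfer-orbit speed at the same r (vis-viva, a = a_t): v_t = √[μ(2/r − 1/a_t)] = 9.699 km/s.
Δv₂ = |v_t − v_c| = |9.699 − 7.270| = 2.429 km/s.

Δv₂ = 2430 m/s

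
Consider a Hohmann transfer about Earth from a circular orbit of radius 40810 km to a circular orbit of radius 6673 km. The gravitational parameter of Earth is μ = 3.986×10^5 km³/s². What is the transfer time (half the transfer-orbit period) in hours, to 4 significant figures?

Transfer-ellipse semi-major axis a_t = (r₁ + r₂)/2 = (40810 + 6673)/2 = 23741.5 km.
Half the transfer-orbit period gives t = π√(a_t³/μ) = 18200 s.
Converting: 18200 s ÷ 3600 s/hour = 5.056 hours.

t = 5.056 hours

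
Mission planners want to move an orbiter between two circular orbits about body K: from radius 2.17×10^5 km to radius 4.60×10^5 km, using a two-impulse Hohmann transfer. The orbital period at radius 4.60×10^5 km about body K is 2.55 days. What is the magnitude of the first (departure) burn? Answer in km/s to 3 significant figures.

Δv₁ = 3.17 km/s

From Kepler's third law T² = 4π²r³/μ at r = 4.60×10^5 km, T = 2.55 days = 2.55 × 86400 s = 2.2032×10^5 s: μ = 4π²r³/T² = 7.91636×10^7 km³/s².
Semi-major axis of the transfer orbit: a_t = (2.170×10^5 + 4.600×10^5)/2 = 3.385×10^5 km.
On the circular orbit at r = 2.170×10^5 km, v_c = √(μ/r) = 19.09998 km/s.
Vis-viva on the transfer ellipse at r = 2.170×10^5 km gives v_t = √[μ(2/r − 1/a_t)] = 22.26550 km/s.
Δv₁ = |v_t − v_c| = |22.26550 − 19.09998| = 3.166 km/s.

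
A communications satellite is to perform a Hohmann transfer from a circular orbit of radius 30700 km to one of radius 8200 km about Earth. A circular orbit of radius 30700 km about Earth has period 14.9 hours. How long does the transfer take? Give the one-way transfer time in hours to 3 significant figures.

From Kepler's third law T² = 4π²r³/μ at r = 30700 km, T = 14.9 hours = 14.9 × 3600 s = 53640 s: μ = 4π²r³/T² = 3.97006×10^5 km³/s².
Transfer-ellipse semi-major axis a_t = (r₁ + r₂)/2 = (30700 + 8200)/2 = 19450 km.
Transfer time t = π√(a_t³/μ) = π√((19450)³ / 3.97006×10^5) = 13520 s.
Converting: 13520 s ÷ 3600 s/hour = 3.76 hours.

t = 3.76 hours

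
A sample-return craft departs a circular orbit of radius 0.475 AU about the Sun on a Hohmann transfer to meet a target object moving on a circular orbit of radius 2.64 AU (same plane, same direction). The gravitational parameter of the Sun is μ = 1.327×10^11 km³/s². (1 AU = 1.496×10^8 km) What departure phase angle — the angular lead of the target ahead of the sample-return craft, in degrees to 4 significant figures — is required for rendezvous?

In km: r₁ = 0.475 × 1.496×10^8 = 7.106×10^7 km; r₂ = 2.64 × 1.496×10^8 = 3.94944×10^8 km.
Transfer-ellipse semi-major axis a_t = (r₁ + r₂)/2 = (7.106×10^7 + 3.94944×10^8)/2 = 2.33002×10^8 km.
The half-period of the transfer ellipse is t = π√(a_t³/μ) = 3.0673×10^7 s.
Target angular speed ω₂ = √(μ/r₂³) = 4.6412×10^-8 rad/s.
Angle swept by the target during transfer: ω₂·t = 1.4236 rad = 81.57°.
Arrival is 180° from departure on the ellipse, so φ = 180° − 81.57° = 98.43°.

φ = 98.43°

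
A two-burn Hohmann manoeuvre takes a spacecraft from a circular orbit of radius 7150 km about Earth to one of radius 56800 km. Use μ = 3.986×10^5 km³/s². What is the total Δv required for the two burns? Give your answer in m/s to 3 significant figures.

Δv = 3880 m/s

Transfer-ellipse semi-major axis a_t = (r₁ + r₂)/2 = (7150 + 56800)/2 = 31975 km.
At r₁ the circular-orbit speed is v₁ = √(μ/r₁) = 7.466 km/s.
Transfer-orbit speed at r₁ (v² = μ(2/r − 1/a)): v_p = √[μ(2/r₁ − 1/a_t)] = 9.951 km/s.
First burn Δv₁ = |v_p − v₁| = 2.485 km/s.
At r₂, v₂ = √(μ/r₂) = 2.649 km/s.
Transfer-orbit speed at r₂: v_a = √[μ(2/r₂ − 1/a_t)] = 1.253 km/s.
Second burn Δv₂ = |v₂ − v_a| = 1.396 km/s.
Total Δv = Δv₁ + Δv₂ = 3.881 km/s.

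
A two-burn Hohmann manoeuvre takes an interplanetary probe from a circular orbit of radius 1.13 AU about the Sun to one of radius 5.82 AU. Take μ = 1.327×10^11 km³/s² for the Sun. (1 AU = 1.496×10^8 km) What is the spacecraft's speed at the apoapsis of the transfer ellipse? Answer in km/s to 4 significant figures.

In km: r₁ = 1.13 × 1.496×10^8 = 1.69048×10^8 km; r₂ = 5.82 × 1.496×10^8 = 8.70672×10^8 km.
Semi-major axis of the transfer orbit: a_t = (1.69048×10^8 + 8.70672×10^8)/2 = 5.1986×10^8 km.
At apoapsis, r = 8.70672×10^8 km.
Applying v² = μ(2/r − 1/a_t): v = 7.040 km/s.

v = 7.040 km/s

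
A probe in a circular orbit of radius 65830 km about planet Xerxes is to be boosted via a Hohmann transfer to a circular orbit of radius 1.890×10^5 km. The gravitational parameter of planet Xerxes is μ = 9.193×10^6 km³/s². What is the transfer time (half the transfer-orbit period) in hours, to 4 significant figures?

t = 13.09 hours

Semi-major axis of the transfer orbit: a_t = (65830 + 1.890×10^5)/2 = 1.27415×10^5 km.
Half the transfer-orbit period gives t = π√(a_t³/μ) = 47130 s.
Converting: 47130 s ÷ 3600 s/hour = 13.09 hours.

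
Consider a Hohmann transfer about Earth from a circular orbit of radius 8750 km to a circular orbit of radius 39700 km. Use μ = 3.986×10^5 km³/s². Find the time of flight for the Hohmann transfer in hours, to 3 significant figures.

The Hohmann ellipse has a_t = (r₁ + r₂)/2 = 24225 km.
Half the transfer-orbit period gives t = π√(a_t³/μ) = 18760 s.
Converting: 18760 s ÷ 3600 s/hour = 5.21 hours.

t = 5.21 hours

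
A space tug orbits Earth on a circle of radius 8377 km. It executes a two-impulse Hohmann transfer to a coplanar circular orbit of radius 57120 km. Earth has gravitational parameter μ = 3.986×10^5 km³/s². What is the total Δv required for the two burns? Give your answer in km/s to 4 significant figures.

Semi-major axis of the transfer orbit: a_t = (8377 + 57120)/2 = 32748.5 km.
At r₁ the circular-orbit speed is v₁ = √(μ/r₁) = 6.898 km/s.
On the transfer ellipse at r₁, vis-viva equation gives v_p = √[μ(2/r₁ − 1/a_t)] = 9.110 km/s.
First burn Δv₁ = |v_p − v₁| = 2.212 km/s.
At r₂, v₂ = √(μ/r₂) = 2.642 km/s.
Transfer-orbit speed at r₂: v_a = √[μ(2/r₂ − 1/a_t)] = 1.336 km/s.
Second burn Δv₂ = |v₂ − v_a| = 1.306 km/s.
Total Δv = Δv₁ + Δv₂ = 3.518 km/s.

Δv = 3.518 km/s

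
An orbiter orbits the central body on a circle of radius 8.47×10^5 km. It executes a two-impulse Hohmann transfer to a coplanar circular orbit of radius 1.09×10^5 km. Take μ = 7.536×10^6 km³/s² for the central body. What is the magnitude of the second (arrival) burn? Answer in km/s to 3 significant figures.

Δv₂ = 2.75 km/s

Transfer-ellipse semi-major axis a_t = (r₁ + r₂)/2 = (8.470×10^5 + 1.090×10^5)/2 = 4.780×10^5 km.
On the circular orbit at r = 1.090×10^5 km, v_c = √(μ/r) = 8.3149 km/s.
Vis-viva on the transfer ellipse at r = 1.090×10^5 km gives v_t = √[μ(2/r − 1/a_t)] = 11.068 km/s.
Δv₂ = |v_t − v_c| = |11.068 − 8.3149| = 2.753 km/s.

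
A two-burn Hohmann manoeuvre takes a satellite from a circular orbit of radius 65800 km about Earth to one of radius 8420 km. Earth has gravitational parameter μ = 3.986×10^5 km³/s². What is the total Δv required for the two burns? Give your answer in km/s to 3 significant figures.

Δv = 3.57 km/s

Transfer-ellipse semi-major axis a_t = (r₁ + r₂)/2 = (65800 + 8420)/2 = 37110 km.
Circular speed at r₁: v₁ = √(μ/r₁) = √(3.986×10^5/65800) = 2.461 km/s.
On the transfer ellipse at r₁, v² = μ(2/r − 1/a) gives v_a = √[μ(2/r₁ − 1/a_t)] = 1.172 km/s.
First burn Δv₁ = |v_a − v₁| = 1.289 km/s.
At r₂, v₂ = √(μ/r₂) = 6.8804 km/s.
Transfer-orbit speed at r₂: v_p = √[μ(2/r₂ − 1/a_t)] = 9.1618 km/s.
Second burn Δv₂ = |v₂ − v_p| = 2.281 km/s.
Δv = Δv₁ + Δv₂ = 1.289 + 2.281 = 3.570 km/s.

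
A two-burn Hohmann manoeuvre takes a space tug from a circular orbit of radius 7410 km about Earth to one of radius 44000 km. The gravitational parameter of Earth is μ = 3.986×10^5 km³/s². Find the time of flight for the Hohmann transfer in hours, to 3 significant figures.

The Hohmann ellipse has a_t = (r₁ + r₂)/2 = 25705 km.
Transfer time t = π√(a_t³/μ) = π√((25705)³ / 3.986×10^5) = 20510 s.
Converting: 20510 s ÷ 3600 s/hour = 5.70 hours.

t = 5.70 hours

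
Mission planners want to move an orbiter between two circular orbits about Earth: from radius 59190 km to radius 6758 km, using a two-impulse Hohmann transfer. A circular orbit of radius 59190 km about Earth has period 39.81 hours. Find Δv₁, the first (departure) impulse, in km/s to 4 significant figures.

From Kepler's third law T² = 4π²r³/μ at r = 59190 km, T = 39.81 hours = 39.81 × 3600 s = 1.43316×10^5 s: μ = 4π²r³/T² = 3.98580×10^5 km³/s².
The Hohmann ellipse has a_t = (r₁ + r₂)/2 = 32974 km.
Circular speed at r = 59190 km: v_c = √(μ/r) = 2.595 km/s.
Transfer-orbit speed at the same r (vis-viva, a = a_t): v_t = √[μ(2/r − 1/a_t)] = 1.175 km/s.
Δv₁ = |v_t − v_c| = |1.175 − 2.595| = 1.420 km/s.

Δv₁ = 1.420 km/s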